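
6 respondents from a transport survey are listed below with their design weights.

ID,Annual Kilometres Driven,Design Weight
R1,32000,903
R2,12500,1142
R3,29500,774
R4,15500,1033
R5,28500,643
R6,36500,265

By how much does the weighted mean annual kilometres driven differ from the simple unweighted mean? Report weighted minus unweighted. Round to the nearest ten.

Unweighted sum = 154500
Unweighted mean = 154500 / 6 = 25750
Weighted sum = 32000×903 + 12500×1142 + 29500×774 + 15500×1033 + 28500×643 + 36500×265
  = 28896000 + 14275000 + 22833000 + 16011500 + 18325500 + 9672500 = 110013500
Sum of weights = 903 + 1142 + 774 + 1033 + 643 + 265 = 4760
Weighted mean = 110013500 / 4760 = 23112.08
Difference (weighted minus unweighted) = -2637.9202

-2640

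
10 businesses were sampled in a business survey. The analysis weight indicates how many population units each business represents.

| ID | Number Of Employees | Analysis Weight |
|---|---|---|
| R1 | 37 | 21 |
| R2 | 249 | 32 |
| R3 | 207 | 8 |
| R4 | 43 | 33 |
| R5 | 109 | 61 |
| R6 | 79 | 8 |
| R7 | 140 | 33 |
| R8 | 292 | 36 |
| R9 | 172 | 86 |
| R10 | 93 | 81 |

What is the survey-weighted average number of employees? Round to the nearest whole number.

Weighted sum = 37×21 + 249×32 + 207×8 + 43×33 + 109×61 + 79×8 + 140×33 + 292×36 + 172×86 + 93×81
  = 777 + 7968 + 1656 + 1419 + 6649 + 632 + 4620 + 10512 + 14792 + 7533 = 56558
Sum of weights = 399
Weighted mean = 56558 / 399 = 141.74937

142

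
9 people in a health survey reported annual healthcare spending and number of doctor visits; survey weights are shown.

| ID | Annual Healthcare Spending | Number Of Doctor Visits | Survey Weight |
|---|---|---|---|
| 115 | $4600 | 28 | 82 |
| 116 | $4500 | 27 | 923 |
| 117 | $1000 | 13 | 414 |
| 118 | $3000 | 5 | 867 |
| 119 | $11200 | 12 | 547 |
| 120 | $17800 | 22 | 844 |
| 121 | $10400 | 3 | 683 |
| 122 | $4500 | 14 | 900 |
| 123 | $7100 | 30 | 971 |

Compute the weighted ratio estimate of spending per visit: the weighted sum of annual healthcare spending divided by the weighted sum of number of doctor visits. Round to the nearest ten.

Σ wᵢ·y = 4600×82 + 4500×923 + 1000×414 + 3000×867 + 11200×547 + 17800×844 + 10400×683 + 4500×900 + 7100×971
  = 46742600
Σ wᵢ·x = 28×82 + 27×923 + 13×414 + 5×867 + 12×547 + 22×844 + 3×683 + 14×900 + 30×971
  = 105845
Ratio = 46742600 / 105845 = 441.61368

440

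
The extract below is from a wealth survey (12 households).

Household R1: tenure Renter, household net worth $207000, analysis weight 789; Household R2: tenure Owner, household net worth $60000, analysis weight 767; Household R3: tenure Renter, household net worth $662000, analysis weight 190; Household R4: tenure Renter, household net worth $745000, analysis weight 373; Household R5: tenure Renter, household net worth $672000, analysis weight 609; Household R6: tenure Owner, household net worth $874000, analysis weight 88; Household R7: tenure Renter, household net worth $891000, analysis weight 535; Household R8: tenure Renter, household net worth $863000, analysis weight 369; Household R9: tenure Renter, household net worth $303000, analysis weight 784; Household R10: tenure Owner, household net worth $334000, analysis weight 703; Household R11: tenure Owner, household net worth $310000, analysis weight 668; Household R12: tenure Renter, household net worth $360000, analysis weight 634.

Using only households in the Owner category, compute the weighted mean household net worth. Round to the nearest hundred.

Owner rows: R2, R6, R10, R11
Weighted sum = 60000×767 + 874000×88 + 334000×703 + 310000×668
  = 564814000
Sum of weights = 767 + 88 + 703 + 668 = 2226
Weighted mean = 564814000 / 2226 = 253734.95

253700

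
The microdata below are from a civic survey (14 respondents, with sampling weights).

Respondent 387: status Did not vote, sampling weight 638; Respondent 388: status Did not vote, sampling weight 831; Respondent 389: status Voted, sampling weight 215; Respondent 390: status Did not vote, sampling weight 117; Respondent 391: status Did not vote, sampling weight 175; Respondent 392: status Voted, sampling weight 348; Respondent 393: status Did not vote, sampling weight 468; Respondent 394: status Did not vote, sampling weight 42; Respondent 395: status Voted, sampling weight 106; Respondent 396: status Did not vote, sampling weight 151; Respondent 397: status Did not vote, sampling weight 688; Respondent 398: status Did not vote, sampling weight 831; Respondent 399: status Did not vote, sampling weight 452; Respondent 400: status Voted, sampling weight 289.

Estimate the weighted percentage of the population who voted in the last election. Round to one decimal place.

17.9

Sum of weights for 'Voted' = 215 + 348 + 106 + 289 = 958
Total weight = 5351
Weighted proportion = 958 / 5351 = 0.17903196 → 17.903196%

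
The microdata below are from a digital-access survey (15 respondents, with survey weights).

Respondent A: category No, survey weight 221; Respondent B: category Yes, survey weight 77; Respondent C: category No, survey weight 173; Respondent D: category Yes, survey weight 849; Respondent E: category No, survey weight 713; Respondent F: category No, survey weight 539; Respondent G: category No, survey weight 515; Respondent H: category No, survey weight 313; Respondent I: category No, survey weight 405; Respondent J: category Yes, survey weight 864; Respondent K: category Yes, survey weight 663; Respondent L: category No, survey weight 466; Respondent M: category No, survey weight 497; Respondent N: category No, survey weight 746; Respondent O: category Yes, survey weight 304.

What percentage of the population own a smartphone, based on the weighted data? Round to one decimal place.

Sum of weights for 'Yes' = 77 + 849 + 864 + 663 + 304 = 2757
Total weight = 7345
Weighted proportion = 2757 / 7345 = 0.37535739 → 37.535739%

37.5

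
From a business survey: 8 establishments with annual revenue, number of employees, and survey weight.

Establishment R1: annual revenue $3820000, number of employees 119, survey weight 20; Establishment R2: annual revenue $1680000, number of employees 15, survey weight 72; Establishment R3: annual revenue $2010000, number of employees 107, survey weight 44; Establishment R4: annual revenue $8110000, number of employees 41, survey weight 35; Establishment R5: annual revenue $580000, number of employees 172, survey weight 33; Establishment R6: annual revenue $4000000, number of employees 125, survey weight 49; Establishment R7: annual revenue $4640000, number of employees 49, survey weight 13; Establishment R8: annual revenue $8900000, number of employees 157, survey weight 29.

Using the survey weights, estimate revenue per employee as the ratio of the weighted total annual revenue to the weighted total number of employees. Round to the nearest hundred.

Σ wᵢ·y = 3820000×20 + 1680000×72 + 2010000×44 + 8110000×35 + 580000×33 + 4000000×49 + 4640000×13 + 8900000×29
  = 1103210000
Σ wᵢ·x = 26594
Ratio = 1103210000 / 26594 = 41483.417

41500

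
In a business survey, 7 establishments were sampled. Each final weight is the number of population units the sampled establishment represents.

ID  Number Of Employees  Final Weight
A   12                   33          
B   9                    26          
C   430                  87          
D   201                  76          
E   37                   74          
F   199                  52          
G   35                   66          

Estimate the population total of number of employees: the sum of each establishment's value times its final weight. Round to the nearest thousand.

69000

Weighted total = 12×33 + 9×26 + 430×87 + 201×76 + 37×74 + 199×52 + 35×66
  = 68712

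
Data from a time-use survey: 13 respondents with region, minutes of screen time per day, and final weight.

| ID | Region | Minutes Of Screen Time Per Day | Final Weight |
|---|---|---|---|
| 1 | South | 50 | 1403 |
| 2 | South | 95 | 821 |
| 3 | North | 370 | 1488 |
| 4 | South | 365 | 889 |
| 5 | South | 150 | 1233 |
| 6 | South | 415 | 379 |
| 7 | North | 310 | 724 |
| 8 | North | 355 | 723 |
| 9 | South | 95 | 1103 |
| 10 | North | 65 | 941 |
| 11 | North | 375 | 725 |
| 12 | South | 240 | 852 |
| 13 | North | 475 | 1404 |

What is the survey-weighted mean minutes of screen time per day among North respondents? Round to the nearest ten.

North rows: 3, 7, 8, 10, 11, 13
Weighted sum = 370×1488 + 310×724 + 355×723 + 65×941 + 375×725 + 475×1404
  = 2031605
Sum of weights = 1488 + 724 + 723 + 941 + 725 + 1404 = 6005
Weighted mean = 2031605 / 6005 = 338.3189

340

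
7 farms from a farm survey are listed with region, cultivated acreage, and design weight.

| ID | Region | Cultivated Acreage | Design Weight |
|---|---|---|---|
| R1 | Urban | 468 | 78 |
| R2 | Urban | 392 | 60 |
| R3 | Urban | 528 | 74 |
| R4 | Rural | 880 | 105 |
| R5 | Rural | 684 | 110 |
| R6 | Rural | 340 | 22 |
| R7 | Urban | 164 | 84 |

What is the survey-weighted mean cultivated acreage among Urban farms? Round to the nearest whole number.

Urban rows: R1, R2, R3, R7
Weighted sum = 468×78 + 392×60 + 528×74 + 164×84
  = 112872
Sum of weights = 78 + 60 + 74 + 84 = 296
Weighted mean = 112872 / 296 = 381.32432

381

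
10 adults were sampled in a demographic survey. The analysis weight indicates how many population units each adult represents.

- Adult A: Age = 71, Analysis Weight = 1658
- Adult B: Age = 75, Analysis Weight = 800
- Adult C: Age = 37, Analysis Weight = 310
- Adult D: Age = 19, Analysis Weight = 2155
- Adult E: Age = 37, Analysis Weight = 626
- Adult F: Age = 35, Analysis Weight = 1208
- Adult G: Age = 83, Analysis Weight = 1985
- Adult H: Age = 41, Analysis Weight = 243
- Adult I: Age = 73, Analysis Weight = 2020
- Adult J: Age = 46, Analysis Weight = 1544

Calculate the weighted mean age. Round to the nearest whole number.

Weighted sum = 71×1658 + 75×800 + 37×310 + 19×2155 + 37×626 + 35×1208 + 83×1985 + 41×243 + 73×2020 + 46×1544
  = 117718 + 60000 + 11470 + 40945 + 23162 + 42280 + 164755 + 9963 + 147460 + 71024 = 688777
Sum of weights = 1658 + 800 + 310 + 2155 + 626 + 1208 + 1985 + 243 + 2020 + 1544 = 12549
Weighted mean = 688777 / 12549 = 54.887003

55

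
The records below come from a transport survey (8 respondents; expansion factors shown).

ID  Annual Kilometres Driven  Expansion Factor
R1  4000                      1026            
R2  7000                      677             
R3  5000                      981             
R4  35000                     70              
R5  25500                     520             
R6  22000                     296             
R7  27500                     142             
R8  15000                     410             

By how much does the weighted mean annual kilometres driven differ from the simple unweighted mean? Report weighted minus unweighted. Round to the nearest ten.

-6460

Unweighted sum = 4000 + 7000 + 5000 + 35000 + 25500 + 22000 + 27500 + 15000 = 141000
Unweighted mean = 141000 / 8 = 17625
Weighted sum = 4000×1026 + 7000×677 + 5000×981 + 35000×70 + 25500×520 + 22000×296 + 27500×142 + 15000×410
  = 46025000
Sum of weights = 1026 + 677 + 981 + 70 + 520 + 296 + 142 + 410 = 4122
Weighted mean = 46025000 / 4122 = 11165.696
Difference (weighted minus unweighted) = -6459.3037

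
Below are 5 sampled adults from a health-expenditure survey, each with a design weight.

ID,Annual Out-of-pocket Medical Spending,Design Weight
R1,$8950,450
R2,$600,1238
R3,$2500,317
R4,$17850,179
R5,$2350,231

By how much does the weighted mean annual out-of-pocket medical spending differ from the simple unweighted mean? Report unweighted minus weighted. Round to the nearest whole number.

2599

Unweighted sum = 8950 + 600 + 2500 + 17850 + 2350 = 32250
Unweighted mean = 32250 / 5 = 6450
Weighted sum = 8950×450 + 600×1238 + 2500×317 + 17850×179 + 2350×231
  = 4027500 + 742800 + 792500 + 3195150 + 542850 = 9300800
Sum of weights = 2415
Weighted mean = 9300800 / 2415 = 3851.2629
Difference (unweighted minus weighted) = 2598.7371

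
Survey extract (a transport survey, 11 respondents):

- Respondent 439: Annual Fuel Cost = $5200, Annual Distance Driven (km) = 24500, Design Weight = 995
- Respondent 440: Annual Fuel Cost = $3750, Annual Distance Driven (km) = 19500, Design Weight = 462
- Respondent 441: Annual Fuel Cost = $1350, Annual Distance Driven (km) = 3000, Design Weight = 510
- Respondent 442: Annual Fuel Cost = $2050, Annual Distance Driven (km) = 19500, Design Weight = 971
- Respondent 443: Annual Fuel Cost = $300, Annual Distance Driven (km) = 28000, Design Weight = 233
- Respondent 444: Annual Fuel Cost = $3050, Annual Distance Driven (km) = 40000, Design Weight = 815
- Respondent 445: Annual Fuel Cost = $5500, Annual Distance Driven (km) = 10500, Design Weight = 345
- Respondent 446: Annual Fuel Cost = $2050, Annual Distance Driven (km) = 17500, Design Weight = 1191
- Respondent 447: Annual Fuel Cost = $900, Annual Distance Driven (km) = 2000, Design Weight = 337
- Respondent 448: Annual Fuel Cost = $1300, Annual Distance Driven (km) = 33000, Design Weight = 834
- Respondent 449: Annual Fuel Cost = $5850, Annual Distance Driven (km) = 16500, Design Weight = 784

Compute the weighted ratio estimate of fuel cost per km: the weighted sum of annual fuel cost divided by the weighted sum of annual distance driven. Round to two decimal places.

Σ wᵢ·y = 5200×995 + 3750×462 + 1350×510 + 2050×971 + 300×233 + 3050×815 + 5500×345 + 2050×1191 + 900×337 + 1300×834 + 5850×784
  = 5174000 + 1732500 + 688500 + 1990550 + 69900 + 2485750 + 1897500 + 2441550 + 303300 + 1084200 + 4586400 = 22454150
Σ wᵢ·x = 24500×995 + 19500×462 + 3000×510 + 19500×971 + 28000×233 + 40000×815 + 10500×345 + 17500×1191 + 2000×337 + 33000×834 + 16500×784
  = 24377500 + 9009000 + 1530000 + 18934500 + 6524000 + 32600000 + 3622500 + 20842500 + 674000 + 27522000 + 12936000 = 158572000
Ratio = 22454150 / 158572000 = 0.14160224

0.14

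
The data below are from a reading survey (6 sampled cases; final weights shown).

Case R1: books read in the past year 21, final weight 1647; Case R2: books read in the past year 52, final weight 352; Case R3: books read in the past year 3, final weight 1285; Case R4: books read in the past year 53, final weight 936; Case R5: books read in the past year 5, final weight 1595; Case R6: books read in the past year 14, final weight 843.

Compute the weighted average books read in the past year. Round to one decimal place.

18.9

Weighted sum = 21×1647 + 52×352 + 3×1285 + 53×936 + 5×1595 + 14×843
  = 34587 + 18304 + 3855 + 49608 + 7975 + 11802 = 126131
Sum of weights = 1647 + 352 + 1285 + 936 + 1595 + 843 = 6658
Weighted mean = 126131 / 6658 = 18.944278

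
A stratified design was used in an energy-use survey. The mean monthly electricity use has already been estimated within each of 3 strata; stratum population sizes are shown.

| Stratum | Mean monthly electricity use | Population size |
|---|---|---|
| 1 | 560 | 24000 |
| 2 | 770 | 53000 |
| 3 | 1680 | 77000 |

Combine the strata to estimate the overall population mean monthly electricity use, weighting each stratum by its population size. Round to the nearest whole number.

Σ Nₕ·x̄ₕ = 183610000
Σ Nₕ = 24000 + 53000 + 77000 = 154000
Overall mean = 183610000 / 154000 = 1192.2727

1192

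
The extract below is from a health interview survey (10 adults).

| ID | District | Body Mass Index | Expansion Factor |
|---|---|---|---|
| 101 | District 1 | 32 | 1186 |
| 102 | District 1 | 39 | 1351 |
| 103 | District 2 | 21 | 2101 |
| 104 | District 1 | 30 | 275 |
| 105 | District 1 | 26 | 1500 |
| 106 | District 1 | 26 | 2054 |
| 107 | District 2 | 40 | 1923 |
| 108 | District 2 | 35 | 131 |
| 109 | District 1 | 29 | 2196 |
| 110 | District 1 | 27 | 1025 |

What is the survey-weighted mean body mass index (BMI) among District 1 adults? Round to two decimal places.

29.48

District 1 rows: 101, 102, 104, 105, 106, 109, 110
Weighted sum = 32×1186 + 39×1351 + 30×275 + 26×1500 + 26×2054 + 29×2196 + 27×1025
  = 37952 + 52689 + 8250 + 39000 + 53404 + 63684 + 27675 = 282654
Sum of weights = 1186 + 1351 + 275 + 1500 + 2054 + 2196 + 1025 = 9587
Weighted mean = 282654 / 9587 = 29.48305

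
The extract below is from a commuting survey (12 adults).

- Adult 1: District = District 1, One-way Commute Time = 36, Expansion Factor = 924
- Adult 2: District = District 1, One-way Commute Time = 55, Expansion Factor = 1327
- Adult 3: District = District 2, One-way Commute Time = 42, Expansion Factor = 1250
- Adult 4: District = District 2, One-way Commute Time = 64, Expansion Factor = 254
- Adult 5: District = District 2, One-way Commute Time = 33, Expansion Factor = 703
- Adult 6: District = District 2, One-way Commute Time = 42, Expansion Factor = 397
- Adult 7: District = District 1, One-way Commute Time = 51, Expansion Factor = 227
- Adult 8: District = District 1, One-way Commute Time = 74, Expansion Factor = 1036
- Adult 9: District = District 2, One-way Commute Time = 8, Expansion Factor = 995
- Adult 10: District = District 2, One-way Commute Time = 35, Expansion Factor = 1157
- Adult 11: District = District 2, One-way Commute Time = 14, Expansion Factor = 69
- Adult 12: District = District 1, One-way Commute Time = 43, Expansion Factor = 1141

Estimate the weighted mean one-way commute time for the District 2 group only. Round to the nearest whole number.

District 2 rows: 3, 4, 5, 6, 9, 10, 11
Weighted sum = 42×1250 + 64×254 + 33×703 + 42×397 + 8×995 + 35×1157 + 14×69
  = 52500 + 16256 + 23199 + 16674 + 7960 + 40495 + 966 = 158050
Sum of weights = 1250 + 254 + 703 + 397 + 995 + 1157 + 69 = 4825
Weighted mean = 158050 / 4825 = 32.756477

33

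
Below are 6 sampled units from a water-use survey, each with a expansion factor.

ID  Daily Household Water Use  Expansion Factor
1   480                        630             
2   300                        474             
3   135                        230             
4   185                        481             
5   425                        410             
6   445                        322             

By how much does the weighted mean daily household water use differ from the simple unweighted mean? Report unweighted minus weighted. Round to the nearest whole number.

Unweighted sum = 480 + 300 + 135 + 185 + 425 + 445 = 1970
Unweighted mean = 1970 / 6 = 328.33333
Weighted sum = 480×630 + 300×474 + 135×230 + 185×481 + 425×410 + 445×322
  = 302400 + 142200 + 31050 + 88985 + 174250 + 143290 = 882175
Sum of weights = 630 + 474 + 230 + 481 + 410 + 322 = 2547
Weighted mean = 882175 / 2547 = 346.35846
Difference (unweighted minus weighted) = -18.025128

-18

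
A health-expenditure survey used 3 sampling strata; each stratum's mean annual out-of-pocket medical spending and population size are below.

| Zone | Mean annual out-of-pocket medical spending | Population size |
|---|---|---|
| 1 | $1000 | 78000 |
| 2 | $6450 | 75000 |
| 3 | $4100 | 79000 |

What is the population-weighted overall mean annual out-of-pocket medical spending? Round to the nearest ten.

3820

Σ Nₕ·x̄ₕ = 1000×78000 + 6450×75000 + 4100×79000
  = 78000000 + 483750000 + 323900000 = 885650000
Σ Nₕ = 78000 + 75000 + 79000 = 232000
Overall mean = 885650000 / 232000 = 3817.4569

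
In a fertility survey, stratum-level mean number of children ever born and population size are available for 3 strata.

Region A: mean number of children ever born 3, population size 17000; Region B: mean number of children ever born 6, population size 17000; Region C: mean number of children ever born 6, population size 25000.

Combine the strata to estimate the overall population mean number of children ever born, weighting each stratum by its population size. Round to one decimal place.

5.1

Σ Nₕ·x̄ₕ = 3×17000 + 6×17000 + 6×25000
  = 303000
Σ Nₕ = 17000 + 17000 + 25000 = 59000
Overall mean = 303000 / 59000 = 5.1355932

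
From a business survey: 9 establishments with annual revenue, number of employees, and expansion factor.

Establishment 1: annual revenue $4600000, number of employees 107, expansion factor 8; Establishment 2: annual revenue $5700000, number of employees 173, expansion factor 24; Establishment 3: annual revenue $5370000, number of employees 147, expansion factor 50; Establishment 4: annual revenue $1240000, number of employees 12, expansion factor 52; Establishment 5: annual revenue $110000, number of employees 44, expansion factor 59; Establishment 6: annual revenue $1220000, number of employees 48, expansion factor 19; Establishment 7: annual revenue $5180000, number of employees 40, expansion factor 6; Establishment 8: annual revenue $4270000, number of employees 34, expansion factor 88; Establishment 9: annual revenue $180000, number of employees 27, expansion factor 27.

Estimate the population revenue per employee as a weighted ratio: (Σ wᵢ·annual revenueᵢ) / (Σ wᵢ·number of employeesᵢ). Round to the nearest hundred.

46400

Σ wᵢ·y = 4600000×8 + 5700000×24 + 5370000×50 + 1240000×52 + 110000×59 + 1220000×19 + 5180000×6 + 4270000×88 + 180000×27
  = 36800000 + 136800000 + 268500000 + 64480000 + 6490000 + 23180000 + 31080000 + 375760000 + 4860000 = 947950000
Σ wᵢ·x = 107×8 + 173×24 + 147×50 + 12×52 + 44×59 + 48×19 + 40×6 + 34×88 + 27×27
  = 856 + 4152 + 7350 + 624 + 2596 + 912 + 240 + 2992 + 729 = 20451
Ratio = 947950000 / 20451 = 46352.257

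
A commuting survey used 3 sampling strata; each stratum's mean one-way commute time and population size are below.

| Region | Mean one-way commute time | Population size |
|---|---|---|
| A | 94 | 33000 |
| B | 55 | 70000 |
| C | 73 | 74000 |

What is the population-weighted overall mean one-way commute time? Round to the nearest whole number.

70

Σ Nₕ·x̄ₕ = 94×33000 + 55×70000 + 73×74000
  = 3102000 + 3850000 + 5402000 = 12354000
Σ Nₕ = 177000
Overall mean = 12354000 / 177000 = 69.79661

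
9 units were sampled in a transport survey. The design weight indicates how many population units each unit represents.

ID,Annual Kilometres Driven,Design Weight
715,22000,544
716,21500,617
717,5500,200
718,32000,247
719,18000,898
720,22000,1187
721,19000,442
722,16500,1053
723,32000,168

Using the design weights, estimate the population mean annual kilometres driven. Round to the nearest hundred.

20100

Weighted sum = 22000×544 + 21500×617 + 5500×200 + 32000×247 + 18000×898 + 22000×1187 + 19000×442 + 16500×1053 + 32000×168
  = 107664000
Sum of weights = 544 + 617 + 200 + 247 + 898 + 1187 + 442 + 1053 + 168 = 5356
Weighted mean = 107664000 / 5356 = 20101.568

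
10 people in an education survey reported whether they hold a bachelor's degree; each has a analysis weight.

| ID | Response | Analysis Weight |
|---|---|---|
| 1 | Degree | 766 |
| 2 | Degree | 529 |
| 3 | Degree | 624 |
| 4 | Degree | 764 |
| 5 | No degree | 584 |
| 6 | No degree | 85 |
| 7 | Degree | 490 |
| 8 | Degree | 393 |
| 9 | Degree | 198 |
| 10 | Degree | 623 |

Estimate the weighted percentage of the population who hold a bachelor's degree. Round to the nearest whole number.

87

Sum of weights for 'Degree' = 766 + 529 + 624 + 764 + 490 + 393 + 198 + 623 = 4387
Total weight = 766 + 529 + 624 + 764 + 584 + 85 + 490 + 393 + 198 + 623 = 5056
Weighted proportion = 4387 / 5056 = 0.86768196 → 86.768196%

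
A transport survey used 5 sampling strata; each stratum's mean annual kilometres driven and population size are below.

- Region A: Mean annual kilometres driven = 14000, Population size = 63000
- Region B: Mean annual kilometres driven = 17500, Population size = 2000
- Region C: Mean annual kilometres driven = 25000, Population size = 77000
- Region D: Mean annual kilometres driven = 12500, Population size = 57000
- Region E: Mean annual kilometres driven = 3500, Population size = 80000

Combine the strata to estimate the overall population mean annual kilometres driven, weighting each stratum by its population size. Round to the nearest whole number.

Σ Nₕ·x̄ₕ = 14000×63000 + 17500×2000 + 25000×77000 + 12500×57000 + 3500×80000
  = 882000000 + 35000000 + 1925000000 + 712500000 + 280000000 = 3834500000
Σ Nₕ = 63000 + 2000 + 77000 + 57000 + 80000 = 279000
Overall mean = 3834500000 / 279000 = 13743.728

13744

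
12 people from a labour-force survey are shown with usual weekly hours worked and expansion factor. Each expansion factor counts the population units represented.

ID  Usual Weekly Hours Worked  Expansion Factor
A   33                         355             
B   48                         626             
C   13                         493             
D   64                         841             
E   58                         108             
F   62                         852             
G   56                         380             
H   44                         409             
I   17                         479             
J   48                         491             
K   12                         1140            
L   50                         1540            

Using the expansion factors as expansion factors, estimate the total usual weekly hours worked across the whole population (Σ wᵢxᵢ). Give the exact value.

Weighted total = 33×355 + 48×626 + 13×493 + 64×841 + 58×108 + 62×852 + 56×380 + 44×409 + 17×479 + 48×491 + 12×1140 + 50×1540
  = 11715 + 30048 + 6409 + 53824 + 6264 + 52824 + 21280 + 17996 + 8143 + 23568 + 13680 + 77000 = 322751

322751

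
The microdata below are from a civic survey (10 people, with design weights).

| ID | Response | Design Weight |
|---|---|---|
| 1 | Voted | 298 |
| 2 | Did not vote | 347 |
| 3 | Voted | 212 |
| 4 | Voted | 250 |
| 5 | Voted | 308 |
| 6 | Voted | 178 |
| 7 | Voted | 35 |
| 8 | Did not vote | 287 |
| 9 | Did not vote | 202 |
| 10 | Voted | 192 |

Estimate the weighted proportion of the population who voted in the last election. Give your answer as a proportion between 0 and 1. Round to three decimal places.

Sum of weights for 'Voted' = 298 + 212 + 250 + 308 + 178 + 35 + 192 = 1473
Total weight = 298 + 347 + 212 + 250 + 308 + 178 + 35 + 287 + 202 + 192 = 2309
Weighted proportion = 1473 / 2309 = 0.6379385

0.638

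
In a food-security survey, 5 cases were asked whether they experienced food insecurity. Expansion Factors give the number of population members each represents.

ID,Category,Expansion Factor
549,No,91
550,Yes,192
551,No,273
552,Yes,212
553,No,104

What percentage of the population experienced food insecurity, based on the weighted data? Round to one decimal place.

46.3

Sum of weights for 'Yes' = 192 + 212 = 404
Total weight = 91 + 192 + 273 + 212 + 104 = 872
Weighted proportion = 404 / 872 = 0.46330275 → 46.330275%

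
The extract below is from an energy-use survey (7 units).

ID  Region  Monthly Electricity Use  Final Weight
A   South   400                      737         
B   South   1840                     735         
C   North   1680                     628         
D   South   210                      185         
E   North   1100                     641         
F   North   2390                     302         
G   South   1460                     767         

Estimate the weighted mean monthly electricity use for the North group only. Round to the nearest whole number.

1580

North rows: C, E, F
Weighted sum = 2481920
Sum of weights = 628 + 641 + 302 = 1571
Weighted mean = 2481920 / 1571 = 1579.8345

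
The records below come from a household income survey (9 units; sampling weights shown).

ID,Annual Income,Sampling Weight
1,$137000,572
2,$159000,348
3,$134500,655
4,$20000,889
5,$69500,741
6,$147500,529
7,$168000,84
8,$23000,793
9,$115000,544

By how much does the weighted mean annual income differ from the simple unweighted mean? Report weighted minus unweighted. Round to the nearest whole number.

-18155

Unweighted sum = 973500
Unweighted mean = 973500 / 9 = 108166.67
Weighted sum = 464011500
Sum of weights = 572 + 348 + 655 + 889 + 741 + 529 + 84 + 793 + 544 = 5155
Weighted mean = 464011500 / 5155 = 90011.93
Difference (weighted minus unweighted) = -18154.737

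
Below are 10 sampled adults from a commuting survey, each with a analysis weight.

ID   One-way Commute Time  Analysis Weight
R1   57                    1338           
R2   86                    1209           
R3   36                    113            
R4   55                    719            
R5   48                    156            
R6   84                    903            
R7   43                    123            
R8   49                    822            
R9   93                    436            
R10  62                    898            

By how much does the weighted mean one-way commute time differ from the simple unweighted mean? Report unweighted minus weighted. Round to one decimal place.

Unweighted sum = 613
Unweighted mean = 613 / 10 = 61.3
Weighted sum = 57×1338 + 86×1209 + 36×113 + 55×719 + 48×156 + 84×903 + 43×123 + 49×822 + 93×436 + 62×898
  = 448984
Sum of weights = 1338 + 1209 + 113 + 719 + 156 + 903 + 123 + 822 + 436 + 898 = 6717
Weighted mean = 448984 / 6717 = 66.842936
Difference (unweighted minus weighted) = -5.5429358

-5.5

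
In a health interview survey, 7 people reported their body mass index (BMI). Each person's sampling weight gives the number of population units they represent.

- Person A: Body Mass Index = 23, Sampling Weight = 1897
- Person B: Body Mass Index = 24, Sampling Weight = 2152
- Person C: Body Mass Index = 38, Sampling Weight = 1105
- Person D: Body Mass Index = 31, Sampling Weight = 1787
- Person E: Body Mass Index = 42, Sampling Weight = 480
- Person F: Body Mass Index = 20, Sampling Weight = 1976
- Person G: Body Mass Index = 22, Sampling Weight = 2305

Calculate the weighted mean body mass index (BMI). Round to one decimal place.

Weighted sum = 23×1897 + 24×2152 + 38×1105 + 31×1787 + 42×480 + 20×1976 + 22×2305
  = 43631 + 51648 + 41990 + 55397 + 20160 + 39520 + 50710 = 303056
Sum of weights = 1897 + 2152 + 1105 + 1787 + 480 + 1976 + 2305 = 11702
Weighted mean = 303056 / 11702 = 25.897795

25.9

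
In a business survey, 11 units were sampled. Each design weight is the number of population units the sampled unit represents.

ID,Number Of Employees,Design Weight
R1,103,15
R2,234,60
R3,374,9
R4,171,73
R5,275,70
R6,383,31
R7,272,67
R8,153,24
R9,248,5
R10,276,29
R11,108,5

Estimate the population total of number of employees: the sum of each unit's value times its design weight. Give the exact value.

94237

Weighted total = 103×15 + 234×60 + 374×9 + 171×73 + 275×70 + 383×31 + 272×67 + 153×24 + 248×5 + 276×29 + 108×5
  = 1545 + 14040 + 3366 + 12483 + 19250 + 11873 + 18224 + 3672 + 1240 + 8004 + 540 = 94237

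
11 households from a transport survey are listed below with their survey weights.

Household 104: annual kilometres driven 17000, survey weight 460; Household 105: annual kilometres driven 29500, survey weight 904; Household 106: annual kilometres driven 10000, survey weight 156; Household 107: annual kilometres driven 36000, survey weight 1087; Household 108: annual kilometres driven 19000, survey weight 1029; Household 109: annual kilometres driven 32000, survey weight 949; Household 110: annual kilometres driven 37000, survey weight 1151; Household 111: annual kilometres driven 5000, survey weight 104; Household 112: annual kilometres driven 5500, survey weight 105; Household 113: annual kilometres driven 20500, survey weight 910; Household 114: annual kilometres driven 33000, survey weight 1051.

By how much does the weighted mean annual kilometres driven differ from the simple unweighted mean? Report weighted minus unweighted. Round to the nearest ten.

Unweighted sum = 244500
Unweighted mean = 244500 / 11 = 22227.273
Weighted sum = 17000×460 + 29500×904 + 10000×156 + 36000×1087 + 19000×1029 + 32000×949 + 37000×1151 + 5000×104 + 5500×105 + 20500×910 + 33000×1051
  = 7820000 + 26668000 + 1560000 + 39132000 + 19551000 + 30368000 + 42587000 + 520000 + 577500 + 18655000 + 34683000 = 222121500
Sum of weights = 460 + 904 + 156 + 1087 + 1029 + 949 + 1151 + 104 + 105 + 910 + 1051 = 7906
Weighted mean = 222121500 / 7906 = 28095.307
Difference (weighted minus unweighted) = 5868.0346

5870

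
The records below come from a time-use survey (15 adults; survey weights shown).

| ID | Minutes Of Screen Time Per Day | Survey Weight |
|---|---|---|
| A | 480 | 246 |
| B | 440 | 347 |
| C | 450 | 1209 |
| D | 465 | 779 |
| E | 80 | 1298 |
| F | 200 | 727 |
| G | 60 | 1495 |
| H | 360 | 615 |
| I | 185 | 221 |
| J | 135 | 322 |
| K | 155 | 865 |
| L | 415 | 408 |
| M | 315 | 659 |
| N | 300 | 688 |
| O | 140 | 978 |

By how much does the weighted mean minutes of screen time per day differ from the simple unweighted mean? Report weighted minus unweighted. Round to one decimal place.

-32.2

Unweighted sum = 4180
Unweighted mean = 4180 / 15 = 278.66667
Weighted sum = 2676040
Sum of weights = 10857
Weighted mean = 2676040 / 10857 = 246.48061
Difference (weighted minus unweighted) = -32.186055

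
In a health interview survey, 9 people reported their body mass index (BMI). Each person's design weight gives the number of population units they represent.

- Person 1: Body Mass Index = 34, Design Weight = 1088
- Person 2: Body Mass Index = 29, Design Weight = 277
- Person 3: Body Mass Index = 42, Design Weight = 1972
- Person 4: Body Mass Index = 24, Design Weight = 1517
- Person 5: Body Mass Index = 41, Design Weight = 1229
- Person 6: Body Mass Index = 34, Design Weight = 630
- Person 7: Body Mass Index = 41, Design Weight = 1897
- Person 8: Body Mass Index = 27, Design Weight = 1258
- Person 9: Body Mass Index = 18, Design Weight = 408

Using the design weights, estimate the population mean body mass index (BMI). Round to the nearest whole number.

Weighted sum = 34×1088 + 29×277 + 42×1972 + 24×1517 + 41×1229 + 34×630 + 41×1897 + 27×1258 + 18×408
  = 355153
Sum of weights = 10276
Weighted mean = 355153 / 10276 = 34.561405

35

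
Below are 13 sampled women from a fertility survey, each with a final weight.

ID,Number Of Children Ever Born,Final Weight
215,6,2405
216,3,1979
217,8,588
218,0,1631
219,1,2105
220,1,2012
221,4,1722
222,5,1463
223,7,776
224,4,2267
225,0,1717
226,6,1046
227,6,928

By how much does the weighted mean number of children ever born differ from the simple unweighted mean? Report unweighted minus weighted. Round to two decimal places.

0.54

Unweighted sum = 51
Unweighted mean = 51 / 13 = 3.9230769
Weighted sum = 69735
Sum of weights = 20639
Weighted mean = 69735 / 20639 = 3.3787974
Difference (unweighted minus weighted) = 0.5442795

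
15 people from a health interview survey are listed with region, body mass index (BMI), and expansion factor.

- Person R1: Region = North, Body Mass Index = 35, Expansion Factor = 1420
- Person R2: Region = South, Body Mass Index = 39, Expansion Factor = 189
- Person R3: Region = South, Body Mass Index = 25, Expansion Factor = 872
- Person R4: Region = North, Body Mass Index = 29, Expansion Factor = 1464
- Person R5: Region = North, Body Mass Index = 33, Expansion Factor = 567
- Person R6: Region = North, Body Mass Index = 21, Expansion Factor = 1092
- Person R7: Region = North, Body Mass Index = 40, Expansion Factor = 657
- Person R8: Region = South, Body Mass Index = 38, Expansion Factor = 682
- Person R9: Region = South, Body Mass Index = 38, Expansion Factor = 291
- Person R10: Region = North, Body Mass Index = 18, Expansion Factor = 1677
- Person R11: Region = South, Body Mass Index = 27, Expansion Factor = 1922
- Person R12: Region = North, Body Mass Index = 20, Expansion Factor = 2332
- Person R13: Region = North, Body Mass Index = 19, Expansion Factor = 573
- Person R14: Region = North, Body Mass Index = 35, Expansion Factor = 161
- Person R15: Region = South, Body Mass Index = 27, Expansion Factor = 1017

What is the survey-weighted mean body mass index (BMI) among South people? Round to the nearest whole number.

South rows: R2, R3, R8, R9, R11, R15
Weighted sum = 39×189 + 25×872 + 38×682 + 38×291 + 27×1922 + 27×1017
  = 7371 + 21800 + 25916 + 11058 + 51894 + 27459 = 145498
Sum of weights = 189 + 872 + 682 + 291 + 1922 + 1017 = 4973
Weighted mean = 145498 / 4973 = 29.257591

29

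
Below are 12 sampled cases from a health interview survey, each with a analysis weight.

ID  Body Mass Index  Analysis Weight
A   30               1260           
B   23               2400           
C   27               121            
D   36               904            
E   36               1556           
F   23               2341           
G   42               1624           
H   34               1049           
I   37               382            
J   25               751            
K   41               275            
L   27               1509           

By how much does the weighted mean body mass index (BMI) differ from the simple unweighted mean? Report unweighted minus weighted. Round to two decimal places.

Unweighted sum = 30 + 23 + 27 + 36 + 36 + 23 + 42 + 34 + 37 + 25 + 41 + 27 = 381
Unweighted mean = 381 / 12 = 31.75
Weighted sum = 30×1260 + 23×2400 + 27×121 + 36×904 + 36×1556 + 23×2341 + 42×1624 + 34×1049 + 37×382 + 25×751 + 41×275 + 27×1509
  = 37800 + 55200 + 3267 + 32544 + 56016 + 53843 + 68208 + 35666 + 14134 + 18775 + 11275 + 40743 = 427471
Sum of weights = 14172
Weighted mean = 427471 / 14172 = 30.163068
Difference (unweighted minus weighted) = 1.586932

1.59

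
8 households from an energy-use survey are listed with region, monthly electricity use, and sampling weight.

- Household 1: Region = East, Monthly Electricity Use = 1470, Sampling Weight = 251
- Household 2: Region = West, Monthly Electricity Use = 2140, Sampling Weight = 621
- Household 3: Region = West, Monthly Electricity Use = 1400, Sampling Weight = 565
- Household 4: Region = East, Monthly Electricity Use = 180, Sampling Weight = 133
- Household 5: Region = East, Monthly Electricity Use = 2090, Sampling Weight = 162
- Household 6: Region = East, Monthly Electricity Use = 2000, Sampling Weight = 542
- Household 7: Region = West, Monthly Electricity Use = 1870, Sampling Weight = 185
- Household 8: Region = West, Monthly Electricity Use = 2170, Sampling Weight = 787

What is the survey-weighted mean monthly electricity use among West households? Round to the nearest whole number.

1934

West rows: 2, 3, 7, 8
Weighted sum = 2140×621 + 1400×565 + 1870×185 + 2170×787
  = 1328940 + 791000 + 345950 + 1707790 = 4173680
Sum of weights = 621 + 565 + 185 + 787 = 2158
Weighted mean = 4173680 / 2158 = 1934.05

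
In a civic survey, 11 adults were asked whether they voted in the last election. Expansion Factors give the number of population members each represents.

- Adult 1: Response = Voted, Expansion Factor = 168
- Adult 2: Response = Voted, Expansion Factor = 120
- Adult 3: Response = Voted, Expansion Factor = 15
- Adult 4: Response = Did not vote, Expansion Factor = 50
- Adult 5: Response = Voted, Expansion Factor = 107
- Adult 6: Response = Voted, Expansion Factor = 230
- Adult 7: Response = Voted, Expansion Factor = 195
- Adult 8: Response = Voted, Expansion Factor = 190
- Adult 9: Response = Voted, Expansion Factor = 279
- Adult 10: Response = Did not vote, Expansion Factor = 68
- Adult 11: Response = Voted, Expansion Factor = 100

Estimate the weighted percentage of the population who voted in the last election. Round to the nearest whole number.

Sum of weights for 'Voted' = 168 + 120 + 15 + 107 + 230 + 195 + 190 + 279 + 100 = 1404
Total weight = 168 + 120 + 15 + 50 + 107 + 230 + 195 + 190 + 279 + 68 + 100 = 1522
Weighted proportion = 1404 / 1522 = 0.92247043 → 92.247043%

92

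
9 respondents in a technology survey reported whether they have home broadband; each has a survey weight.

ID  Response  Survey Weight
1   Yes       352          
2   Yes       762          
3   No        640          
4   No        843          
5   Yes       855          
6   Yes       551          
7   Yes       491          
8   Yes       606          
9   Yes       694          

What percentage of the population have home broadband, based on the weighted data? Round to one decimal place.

Sum of weights for 'Yes' = 352 + 762 + 855 + 551 + 491 + 606 + 694 = 4311
Total weight = 352 + 762 + 640 + 843 + 855 + 551 + 491 + 606 + 694 = 5794
Weighted proportion = 4311 / 5794 = 0.74404556 → 74.404556%

74.4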